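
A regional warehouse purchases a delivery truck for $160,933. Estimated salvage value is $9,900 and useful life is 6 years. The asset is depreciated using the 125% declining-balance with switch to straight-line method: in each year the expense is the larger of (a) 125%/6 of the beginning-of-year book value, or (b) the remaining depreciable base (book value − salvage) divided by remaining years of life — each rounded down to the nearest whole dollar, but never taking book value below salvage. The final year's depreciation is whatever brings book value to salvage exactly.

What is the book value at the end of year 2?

Depreciable base = $160,933 − $9,900 = $151,033.
Year 1: DB = ⌊$160,933 × 125%/6⌋ = $33,527; SL = ⌊$151,033/6⌋ = $25,172 → take DB $33,527. Book value $127,406.
Year 2: DB = ⌊$127,406 × 125%/6⌋ = $26,542; SL = ⌊$117,506/5⌋ = $23,501 → take DB $26,542. Book value $100,864.

$100,864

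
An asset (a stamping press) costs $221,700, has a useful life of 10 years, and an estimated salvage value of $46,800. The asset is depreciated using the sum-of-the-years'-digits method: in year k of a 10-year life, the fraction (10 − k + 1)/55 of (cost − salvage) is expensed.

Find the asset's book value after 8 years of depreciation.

$56,340

Depreciable base = $221,700 − $46,800 = $174,900.
Sum of the years' digits = 10+9+8+7+6+5+4+3+2+1 = 55.
Year 1: $174,900 × 10/55 = $31,800. Book value $189,900.
Year 2: $174,900 × 9/55 = $28,620. Book value $161,280.
Year 3: $174,900 × 8/55 = $25,440. Book value $135,840.
Year 4: $174,900 × 7/55 = $22,260. Book value $113,580.
Year 5: $174,900 × 6/55 = $19,080. Book value $94,500.
Year 6: $174,900 × 5/55 = $15,900. Book value $78,600.
Year 7: $174,900 × 4/55 = $12,720. Book value $65,880.
Year 8: $174,900 × 3/55 = $9,540. Book value $56,340.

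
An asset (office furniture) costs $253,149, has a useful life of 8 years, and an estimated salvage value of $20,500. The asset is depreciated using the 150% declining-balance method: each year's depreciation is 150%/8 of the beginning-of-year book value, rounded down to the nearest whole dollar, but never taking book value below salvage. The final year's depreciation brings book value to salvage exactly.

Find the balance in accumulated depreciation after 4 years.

Depreciable base = $253,149 − $20,500 = $232,649.
Year 1: ⌊$253,149 × 150%/8⌋ = $47,465. Book value $205,684.
Year 2: ⌊$205,684 × 150%/8⌋ = $38,565. Book value $167,119.
Year 3: ⌊$167,119 × 150%/8⌋ = $31,334. Book value $135,785.
Year 4: ⌊$135,785 × 150%/8⌋ = $25,459. Book value $110,326.
Accumulated through year 4 = $253,149 − $110,326 = $142,823.

$142,823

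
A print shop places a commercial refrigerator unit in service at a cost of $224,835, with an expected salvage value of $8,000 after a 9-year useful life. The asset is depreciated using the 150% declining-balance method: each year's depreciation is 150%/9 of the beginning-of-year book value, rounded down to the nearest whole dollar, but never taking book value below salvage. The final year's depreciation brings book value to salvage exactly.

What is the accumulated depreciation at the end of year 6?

$149,536

Depreciable base = $224,835 − $8,000 = $216,835.
Year 1: ⌊$224,835 × 150%/9⌋ = $37,472. Book value $187,363.
Year 2: ⌊$187,363 × 150%/9⌋ = $31,227. Book value $156,136.
Year 3: ⌊$156,136 × 150%/9⌋ = $26,022. Book value $130,114.
Year 4: ⌊$130,114 × 150%/9⌋ = $21,685. Book value $108,429.
Year 5: ⌊$108,429 × 150%/9⌋ = $18,071. Book value $90,358.
Year 6: ⌊$90,358 × 150%/9⌋ = $15,059. Book value $75,299.
Accumulated through year 6 = $224,835 − $75,299 = $149,536.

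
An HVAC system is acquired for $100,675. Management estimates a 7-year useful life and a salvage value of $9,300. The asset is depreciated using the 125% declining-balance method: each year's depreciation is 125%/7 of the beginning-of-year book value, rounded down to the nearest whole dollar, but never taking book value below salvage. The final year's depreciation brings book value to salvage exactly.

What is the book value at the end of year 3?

$55,801

Depreciable base = $100,675 − $9,300 = $91,375.
Year 1: ⌊$100,675 × 125%/7⌋ = $17,977. Book value $82,698.
Year 2: ⌊$82,698 × 125%/7⌋ = $14,767. Book value $67,931.
Year 3: ⌊$67,931 × 125%/7⌋ = $12,130. Book value $55,801.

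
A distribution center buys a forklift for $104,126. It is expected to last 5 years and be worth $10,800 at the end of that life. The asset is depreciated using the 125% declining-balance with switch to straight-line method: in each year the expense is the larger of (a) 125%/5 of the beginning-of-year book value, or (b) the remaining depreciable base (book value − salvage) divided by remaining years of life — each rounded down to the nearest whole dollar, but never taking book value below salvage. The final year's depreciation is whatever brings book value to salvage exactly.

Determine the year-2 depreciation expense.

Depreciable base = $104,126 − $10,800 = $93,326.
Year 1: DB = ⌊$104,126 × 125%/5⌋ = $26,031; SL = ⌊$93,326/5⌋ = $18,665 → take DB $26,031. Book value $78,095.
Year 2: DB = ⌊$78,095 × 125%/5⌋ = $19,523; SL = ⌊$67,295/4⌋ = $16,823 → take DB $19,523. Book value $58,572.

$19,523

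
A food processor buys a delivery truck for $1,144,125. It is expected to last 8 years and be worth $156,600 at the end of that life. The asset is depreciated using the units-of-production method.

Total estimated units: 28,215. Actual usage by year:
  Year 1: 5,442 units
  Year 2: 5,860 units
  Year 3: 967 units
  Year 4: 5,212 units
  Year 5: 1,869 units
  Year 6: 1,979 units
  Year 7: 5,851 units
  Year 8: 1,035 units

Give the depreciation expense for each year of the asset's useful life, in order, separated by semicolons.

$190,470; $205,100; $33,845; $182,420; $65,415; $69,265; $204,785; $36,225

Depreciable base = $1,144,125 − $156,600 = $987,525.
Rate = $987,525 / 28,215 units = $35 per unit.
Year 1: 5,442 × $35 = $190,470. Book value $953,655.
Year 2: 5,860 × $35 = $205,100. Book value $748,555.
Year 3: 967 × $35 = $33,845. Book value $714,710.
Year 4: 5,212 × $35 = $182,420. Book value $532,290.
Year 5: 1,869 × $35 = $65,415. Book value $466,875.
Year 6: 1,979 × $35 = $69,265. Book value $397,610.
Year 7: 5,851 × $35 = $204,785. Book value $192,825.
Year 8: 1,035 × $35 = $36,225. Book value $156,600.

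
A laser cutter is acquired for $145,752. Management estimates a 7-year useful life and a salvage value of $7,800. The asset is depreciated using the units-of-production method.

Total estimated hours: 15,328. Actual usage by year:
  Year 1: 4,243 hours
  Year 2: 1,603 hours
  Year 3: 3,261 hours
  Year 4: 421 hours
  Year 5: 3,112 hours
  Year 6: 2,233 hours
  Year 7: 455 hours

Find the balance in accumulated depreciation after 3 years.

$81,963

Depreciable base = $145,752 − $7,800 = $137,952.
Rate = $137,952 / 15,328 hours = $9 per hour.
Year 1: 4,243 × $9 = $38,187. Book value $107,565.
Year 2: 1,603 × $9 = $14,427. Book value $93,138.
Year 3: 3,261 × $9 = $29,349. Book value $63,789.
Accumulated through year 3 = $145,752 − $63,789 = $81,963.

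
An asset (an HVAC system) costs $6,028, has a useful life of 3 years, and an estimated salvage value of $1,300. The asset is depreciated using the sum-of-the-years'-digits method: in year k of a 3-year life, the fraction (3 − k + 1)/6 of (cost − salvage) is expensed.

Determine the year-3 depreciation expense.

$788

Depreciable base = $6,028 − $1,300 = $4,728.
Sum of the years' digits = 3+2+1 = 6.
Year 1: $4,728 × 3/6 = $2,364. Book value $3,664.
Year 2: $4,728 × 2/6 = $1,576. Book value $2,088.
Year 3: $4,728 × 1/6 = $788. Book value $1,300.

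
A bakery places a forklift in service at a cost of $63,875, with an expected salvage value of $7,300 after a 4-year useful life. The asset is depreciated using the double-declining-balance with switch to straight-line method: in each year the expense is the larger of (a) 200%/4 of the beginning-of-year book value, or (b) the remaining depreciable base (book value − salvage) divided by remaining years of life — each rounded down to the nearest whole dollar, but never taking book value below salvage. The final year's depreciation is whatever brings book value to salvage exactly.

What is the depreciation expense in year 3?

$7,984

Depreciable base = $63,875 − $7,300 = $56,575.
Year 1: DB = ⌊$63,875 × 200%/4⌋ = $31,937; SL = ⌊$56,575/4⌋ = $14,143 → take DB $31,937. Book value $31,938.
Year 2: DB = ⌊$31,938 × 200%/4⌋ = $15,969; SL = ⌊$24,638/3⌋ = $8,212 → take DB $15,969. Book value $15,969.
Year 3: DB = ⌊$15,969 × 200%/4⌋ = $7,984; SL = ⌊$8,669/2⌋ = $4,334 → take DB $7,984. Book value $7,985.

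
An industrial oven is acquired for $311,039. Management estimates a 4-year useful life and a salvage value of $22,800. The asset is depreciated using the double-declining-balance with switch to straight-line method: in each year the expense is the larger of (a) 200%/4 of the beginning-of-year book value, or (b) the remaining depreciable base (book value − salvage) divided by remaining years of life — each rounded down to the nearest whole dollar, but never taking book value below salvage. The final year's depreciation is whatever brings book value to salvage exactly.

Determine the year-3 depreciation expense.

Depreciable base = $311,039 − $22,800 = $288,239.
Year 1: DB = ⌊$311,039 × 200%/4⌋ = $155,519; SL = ⌊$288,239/4⌋ = $72,059 → take DB $155,519. Book value $155,520.
Year 2: DB = ⌊$155,520 × 200%/4⌋ = $77,760; SL = ⌊$132,720/3⌋ = $44,240 → take DB $77,760. Book value $77,760.
Year 3: DB = ⌊$77,760 × 200%/4⌋ = $38,880; SL = ⌊$54,960/2⌋ = $27,480 → take DB $38,880. Book value $38,880.

$38,880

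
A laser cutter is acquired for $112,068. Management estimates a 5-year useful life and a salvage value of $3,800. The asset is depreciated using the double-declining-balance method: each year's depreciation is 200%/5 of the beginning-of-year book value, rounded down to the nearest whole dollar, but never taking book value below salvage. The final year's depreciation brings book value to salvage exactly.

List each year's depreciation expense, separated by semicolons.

$44,827; $26,896; $16,138; $9,682; $10,725

Depreciable base = $112,068 − $3,800 = $108,268.
Year 1: ⌊$112,068 × 200%/5⌋ = $44,827. Book value $67,241.
Year 2: ⌊$67,241 × 200%/5⌋ = $26,896. Book value $40,345.
Year 3: ⌊$40,345 × 200%/5⌋ = $16,138. Book value $24,207.
Year 4: ⌊$24,207 × 200%/5⌋ = $9,682. Book value $14,525.
Year 5 (final): $14,525 − $3,800 = $10,725. Book value $3,800.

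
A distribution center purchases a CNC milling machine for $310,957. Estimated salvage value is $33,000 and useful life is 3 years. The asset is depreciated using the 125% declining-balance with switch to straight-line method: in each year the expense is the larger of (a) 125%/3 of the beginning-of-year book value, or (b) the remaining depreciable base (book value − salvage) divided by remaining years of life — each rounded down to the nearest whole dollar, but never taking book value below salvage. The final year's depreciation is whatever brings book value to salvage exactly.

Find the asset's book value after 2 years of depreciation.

Depreciable base = $310,957 − $33,000 = $277,957.
Year 1: DB = ⌊$310,957 × 125%/3⌋ = $129,565; SL = ⌊$277,957/3⌋ = $92,652 → take DB $129,565. Book value $181,392.
Year 2: DB = ⌊$181,392 × 125%/3⌋ = $75,580; SL = ⌊$148,392/2⌋ = $74,196 → take DB $75,580. Book value $105,812.

$105,812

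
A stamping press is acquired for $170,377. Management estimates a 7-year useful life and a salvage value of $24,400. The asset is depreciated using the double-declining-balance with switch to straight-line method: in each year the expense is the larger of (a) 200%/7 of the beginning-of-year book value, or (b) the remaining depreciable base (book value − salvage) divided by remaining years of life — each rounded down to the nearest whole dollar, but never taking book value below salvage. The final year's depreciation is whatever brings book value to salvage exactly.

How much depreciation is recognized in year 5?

Depreciable base = $170,377 − $24,400 = $145,977.
Year 1: DB = ⌊$170,377 × 200%/7⌋ = $48,679; SL = ⌊$145,977/7⌋ = $20,853 → take DB $48,679. Book value $121,698.
Year 2: DB = ⌊$121,698 × 200%/7⌋ = $34,770; SL = ⌊$97,298/6⌋ = $16,216 → take DB $34,770. Book value $86,928.
Year 3: DB = ⌊$86,928 × 200%/7⌋ = $24,836; SL = ⌊$62,528/5⌋ = $12,505 → take DB $24,836. Book value $62,092.
Year 4: DB = ⌊$62,092 × 200%/7⌋ = $17,740; SL = ⌊$37,692/4⌋ = $9,423 → take DB $17,740. Book value $44,352.
Year 5: DB = ⌊$44,352 × 200%/7⌋ = $12,672; SL = ⌊$19,952/3⌋ = $6,650 → take DB $12,672. Book value $31,680.

$12,672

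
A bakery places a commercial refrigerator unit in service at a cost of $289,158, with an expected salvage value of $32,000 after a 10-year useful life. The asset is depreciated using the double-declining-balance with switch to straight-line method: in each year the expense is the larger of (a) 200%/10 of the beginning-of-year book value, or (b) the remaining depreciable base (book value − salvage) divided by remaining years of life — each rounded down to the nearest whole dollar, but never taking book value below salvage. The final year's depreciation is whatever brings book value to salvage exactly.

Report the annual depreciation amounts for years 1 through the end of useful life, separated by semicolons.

$57,831; $46,265; $37,012; $29,610; $23,688; $18,950; $15,160; $12,128; $9,702; $6,812

Depreciable base = $289,158 − $32,000 = $257,158.
Year 1: DB = ⌊$289,158 × 200%/10⌋ = $57,831; SL = ⌊$257,158/10⌋ = $25,715 → take DB $57,831. Book value $231,327.
Year 2: DB = ⌊$231,327 × 200%/10⌋ = $46,265; SL = ⌊$199,327/9⌋ = $22,147 → take DB $46,265. Book value $185,062.
Year 3: DB = ⌊$185,062 × 200%/10⌋ = $37,012; SL = ⌊$153,062/8⌋ = $19,132 → take DB $37,012. Book value $148,050.
Year 4: DB = ⌊$148,050 × 200%/10⌋ = $29,610; SL = ⌊$116,050/7⌋ = $16,578 → take DB $29,610. Book value $118,440.
Year 5: DB = ⌊$118,440 × 200%/10⌋ = $23,688; SL = ⌊$86,440/6⌋ = $14,406 → take DB $23,688. Book value $94,752.
Year 6: DB = ⌊$94,752 × 200%/10⌋ = $18,950; SL = ⌊$62,752/5⌋ = $12,550 → take DB $18,950. Book value $75,802.
Year 7: DB = ⌊$75,802 × 200%/10⌋ = $15,160; SL = ⌊$43,802/4⌋ = $10,950 → take DB $15,160. Book value $60,642.
Year 8: DB = ⌊$60,642 × 200%/10⌋ = $12,128; SL = ⌊$28,642/3⌋ = $9,547 → take DB $12,128. Book value $48,514.
Year 9: DB = ⌊$48,514 × 200%/10⌋ = $9,702; SL = ⌊$16,514/2⌋ = $8,257 → take DB $9,702. Book value $38,812.
Year 10 (final): $38,812 − $32,000 = $6,812. Book value $32,000.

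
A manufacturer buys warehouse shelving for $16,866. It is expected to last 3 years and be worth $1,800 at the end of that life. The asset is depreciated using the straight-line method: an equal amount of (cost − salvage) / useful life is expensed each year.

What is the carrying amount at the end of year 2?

Depreciable base = $16,866 − $1,800 = $15,066.
Annual expense = $15,066 / 3 = $5,022.
End of year 1: book value $11,844.
End of year 2: book value $6,822.

$6,822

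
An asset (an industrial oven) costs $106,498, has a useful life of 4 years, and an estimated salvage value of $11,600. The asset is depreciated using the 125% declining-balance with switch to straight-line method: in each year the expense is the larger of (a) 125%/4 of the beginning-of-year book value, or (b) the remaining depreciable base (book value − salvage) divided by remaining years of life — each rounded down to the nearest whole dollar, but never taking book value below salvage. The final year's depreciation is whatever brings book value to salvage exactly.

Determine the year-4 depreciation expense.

$19,369

Depreciable base = $106,498 − $11,600 = $94,898.
Year 1: DB = ⌊$106,498 × 125%/4⌋ = $33,280; SL = ⌊$94,898/4⌋ = $23,724 → take DB $33,280. Book value $73,218.
Year 2: DB = ⌊$73,218 × 125%/4⌋ = $22,880; SL = ⌊$61,618/3⌋ = $20,539 → take DB $22,880. Book value $50,338.
Year 3: DB = ⌊$50,338 × 125%/4⌋ = $15,730; SL = ⌊$38,738/2⌋ = $19,369 → take SL $19,369. Book value $30,969.
Year 4 (final): $30,969 − $11,600 = $19,369. Book value $11,600.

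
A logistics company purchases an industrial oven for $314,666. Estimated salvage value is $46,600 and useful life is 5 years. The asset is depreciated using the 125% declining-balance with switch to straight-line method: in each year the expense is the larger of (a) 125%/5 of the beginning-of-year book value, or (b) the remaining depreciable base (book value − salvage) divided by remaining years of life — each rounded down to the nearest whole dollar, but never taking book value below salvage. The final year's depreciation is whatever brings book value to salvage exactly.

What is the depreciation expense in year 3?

Depreciable base = $314,666 − $46,600 = $268,066.
Year 1: DB = ⌊$314,666 × 125%/5⌋ = $78,666; SL = ⌊$268,066/5⌋ = $53,613 → take DB $78,666. Book value $236,000.
Year 2: DB = ⌊$236,000 × 125%/5⌋ = $59,000; SL = ⌊$189,400/4⌋ = $47,350 → take DB $59,000. Book value $177,000.
Year 3: DB = ⌊$177,000 × 125%/5⌋ = $44,250; SL = ⌊$130,400/3⌋ = $43,466 → take DB $44,250. Book value $132,750.

$44,250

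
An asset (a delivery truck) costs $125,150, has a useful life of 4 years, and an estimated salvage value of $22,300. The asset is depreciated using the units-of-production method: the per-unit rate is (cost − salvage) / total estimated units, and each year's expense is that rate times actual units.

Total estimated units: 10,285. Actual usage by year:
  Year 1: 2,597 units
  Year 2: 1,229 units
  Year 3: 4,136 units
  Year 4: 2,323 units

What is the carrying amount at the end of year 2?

Depreciable base = $125,150 − $22,300 = $102,850.
Rate = $102,850 / 10,285 units = $10 per unit.
Year 1: 2,597 × $10 = $25,970. Book value $99,180.
Year 2: 1,229 × $10 = $12,290. Book value $86,890.

$86,890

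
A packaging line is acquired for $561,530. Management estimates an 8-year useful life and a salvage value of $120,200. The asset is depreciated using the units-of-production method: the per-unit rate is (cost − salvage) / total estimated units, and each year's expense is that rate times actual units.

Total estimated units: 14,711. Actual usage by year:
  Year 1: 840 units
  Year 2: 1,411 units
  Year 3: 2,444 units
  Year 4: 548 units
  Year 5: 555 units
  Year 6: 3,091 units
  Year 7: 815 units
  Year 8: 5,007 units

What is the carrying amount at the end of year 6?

Depreciable base = $561,530 − $120,200 = $441,330.
Rate = $441,330 / 14,711 units = $30 per unit.
Year 1: 840 × $30 = $25,200. Book value $536,330.
Year 2: 1,411 × $30 = $42,330. Book value $494,000.
Year 3: 2,444 × $30 = $73,320. Book value $420,680.
Year 4: 548 × $30 = $16,440. Book value $404,240.
Year 5: 555 × $30 = $16,650. Book value $387,590.
Year 6: 3,091 × $30 = $92,730. Book value $294,860.

$294,860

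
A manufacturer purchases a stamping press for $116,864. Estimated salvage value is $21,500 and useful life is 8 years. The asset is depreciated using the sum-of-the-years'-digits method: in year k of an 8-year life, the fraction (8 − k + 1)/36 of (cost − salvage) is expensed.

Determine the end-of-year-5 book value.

Depreciable base = $116,864 − $21,500 = $95,364.
Sum of the years' digits = 8+7+6+5+4+3+2+1 = 36.
Year 1: $95,364 × 8/36 = $21,192. Book value $95,672.
Year 2: $95,364 × 7/36 = $18,543. Book value $77,129.
Year 3: $95,364 × 6/36 = $15,894. Book value $61,235.
Year 4: $95,364 × 5/36 = $13,245. Book value $47,990.
Year 5: $95,364 × 4/36 = $10,596. Book value $37,394.

$37,394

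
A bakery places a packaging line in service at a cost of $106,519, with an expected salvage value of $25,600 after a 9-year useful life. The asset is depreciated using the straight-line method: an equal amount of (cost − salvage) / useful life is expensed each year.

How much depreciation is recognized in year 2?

Depreciable base = $106,519 − $25,600 = $80,919.
Annual expense = $80,919 / 9 = $8,991.

$8,991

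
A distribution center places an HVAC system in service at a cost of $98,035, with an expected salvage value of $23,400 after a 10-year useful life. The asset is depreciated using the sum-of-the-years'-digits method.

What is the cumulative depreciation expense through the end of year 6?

Depreciable base = $98,035 − $23,400 = $74,635.
Sum of the years' digits = 10+9+8+7+6+5+4+3+2+1 = 55.
Year 1: $74,635 × 10/55 = $13,570. Book value $84,465.
Year 2: $74,635 × 9/55 = $12,213. Book value $72,252.
Year 3: $74,635 × 8/55 = $10,856. Book value $61,396.
Year 4: $74,635 × 7/55 = $9,499. Book value $51,897.
Year 5: $74,635 × 6/55 = $8,142. Book value $43,755.
Year 6: $74,635 × 5/55 = $6,785. Book value $36,970.
Accumulated through year 6 = $98,035 − $36,970 = $61,065.

$61,065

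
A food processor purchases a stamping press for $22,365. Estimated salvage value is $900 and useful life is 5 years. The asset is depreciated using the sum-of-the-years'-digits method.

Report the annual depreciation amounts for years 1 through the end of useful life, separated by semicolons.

$7,155; $5,724; $4,293; $2,862; $1,431

Depreciable base = $22,365 − $900 = $21,465.
Sum of the years' digits = 5+4+3+2+1 = 15.
Year 1: $21,465 × 5/15 = $7,155. Book value $15,210.
Year 2: $21,465 × 4/15 = $5,724. Book value $9,486.
Year 3: $21,465 × 3/15 = $4,293. Book value $5,193.
Year 4: $21,465 × 2/15 = $2,862. Book value $2,331.
Year 5: $21,465 × 1/15 = $1,431. Book value $900.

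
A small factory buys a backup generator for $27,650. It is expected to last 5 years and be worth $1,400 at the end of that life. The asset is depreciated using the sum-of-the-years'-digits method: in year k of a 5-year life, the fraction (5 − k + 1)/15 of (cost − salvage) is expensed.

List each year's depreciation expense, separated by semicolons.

$8,750; $7,000; $5,250; $3,500; $1,750

Depreciable base = $27,650 − $1,400 = $26,250.
Sum of the years' digits = 5+4+3+2+1 = 15.
Year 1: $26,250 × 5/15 = $8,750. Book value $18,900.
Year 2: $26,250 × 4/15 = $7,000. Book value $11,900.
Year 3: $26,250 × 3/15 = $5,250. Book value $6,650.
Year 4: $26,250 × 2/15 = $3,500. Book value $3,150.
Year 5: $26,250 × 1/15 = $1,750. Book value $1,400.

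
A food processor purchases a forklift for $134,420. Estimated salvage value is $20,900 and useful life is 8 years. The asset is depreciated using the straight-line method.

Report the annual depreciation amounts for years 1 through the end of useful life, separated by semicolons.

Depreciable base = $134,420 − $20,900 = $113,520.
Annual expense = $113,520 / 8 = $14,190.
End of year 1: book value $120,230.
End of year 2: book value $106,040.
End of year 3: book value $91,850.
End of year 4: book value $77,660.
End of year 5: book value $63,470.
End of year 6: book value $49,280.
End of year 7: book value $35,090.
End of year 8: book value $20,900.

$14,190; $14,190; $14,190; $14,190; $14,190; $14,190; $14,190; $14,190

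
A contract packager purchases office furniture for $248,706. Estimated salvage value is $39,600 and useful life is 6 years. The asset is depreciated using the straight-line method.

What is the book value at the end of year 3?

$144,153

Depreciable base = $248,706 − $39,600 = $209,106.
Annual expense = $209,106 / 6 = $34,851.
End of year 1: book value $213,855.
End of year 2: book value $179,004.
End of year 3: book value $144,153.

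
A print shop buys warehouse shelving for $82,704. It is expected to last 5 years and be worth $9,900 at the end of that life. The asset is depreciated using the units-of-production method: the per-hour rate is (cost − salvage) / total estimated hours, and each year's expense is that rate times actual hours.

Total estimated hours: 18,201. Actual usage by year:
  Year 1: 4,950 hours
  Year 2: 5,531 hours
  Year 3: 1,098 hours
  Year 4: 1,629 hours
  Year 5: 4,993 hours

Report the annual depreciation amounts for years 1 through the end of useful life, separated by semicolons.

$19,800; $22,124; $4,392; $6,516; $19,972

Depreciable base = $82,704 − $9,900 = $72,804.
Rate = $72,804 / 18,201 hours = $4 per hour.
Year 1: 4,950 × $4 = $19,800. Book value $62,904.
Year 2: 5,531 × $4 = $22,124. Book value $40,780.
Year 3: 1,098 × $4 = $4,392. Book value $36,388.
Year 4: 1,629 × $4 = $6,516. Book value $29,872.
Year 5: 4,993 × $4 = $19,972. Book value $9,900.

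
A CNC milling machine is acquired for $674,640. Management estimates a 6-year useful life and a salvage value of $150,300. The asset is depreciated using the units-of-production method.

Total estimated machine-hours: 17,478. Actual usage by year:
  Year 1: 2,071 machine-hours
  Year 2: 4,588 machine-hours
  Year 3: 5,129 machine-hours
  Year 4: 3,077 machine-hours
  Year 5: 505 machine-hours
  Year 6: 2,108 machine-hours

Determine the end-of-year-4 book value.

Depreciable base = $674,640 − $150,300 = $524,340.
Rate = $524,340 / 17,478 machine-hours = $30 per machine-hour.
Year 1: 2,071 × $30 = $62,130. Book value $612,510.
Year 2: 4,588 × $30 = $137,640. Book value $474,870.
Year 3: 5,129 × $30 = $153,870. Book value $321,000.
Year 4: 3,077 × $30 = $92,310. Book value $228,690.

$228,690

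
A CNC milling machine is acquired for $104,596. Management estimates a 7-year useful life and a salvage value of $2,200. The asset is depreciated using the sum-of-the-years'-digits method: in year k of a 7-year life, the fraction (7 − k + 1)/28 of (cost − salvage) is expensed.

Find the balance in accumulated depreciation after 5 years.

$91,425

Depreciable base = $104,596 − $2,200 = $102,396.
Sum of the years' digits = 7+6+5+4+3+2+1 = 28.
Year 1: $102,396 × 7/28 = $25,599. Book value $78,997.
Year 2: $102,396 × 6/28 = $21,942. Book value $57,055.
Year 3: $102,396 × 5/28 = $18,285. Book value $38,770.
Year 4: $102,396 × 4/28 = $14,628. Book value $24,142.
Year 5: $102,396 × 3/28 = $10,971. Book value $13,171.
Accumulated through year 5 = $104,596 − $13,171 = $91,425.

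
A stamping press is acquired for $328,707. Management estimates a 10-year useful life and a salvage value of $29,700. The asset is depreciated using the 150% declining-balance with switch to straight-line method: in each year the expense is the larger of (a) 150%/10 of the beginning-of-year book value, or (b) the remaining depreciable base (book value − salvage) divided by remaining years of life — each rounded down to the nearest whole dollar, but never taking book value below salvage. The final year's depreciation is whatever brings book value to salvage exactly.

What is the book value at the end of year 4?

$171,588

Depreciable base = $328,707 − $29,700 = $299,007.
Year 1: DB = ⌊$328,707 × 150%/10⌋ = $49,306; SL = ⌊$299,007/10⌋ = $29,900 → take DB $49,306. Book value $279,401.
Year 2: DB = ⌊$279,401 × 150%/10⌋ = $41,910; SL = ⌊$249,701/9⌋ = $27,744 → take DB $41,910. Book value $237,491.
Year 3: DB = ⌊$237,491 × 150%/10⌋ = $35,623; SL = ⌊$207,791/8⌋ = $25,973 → take DB $35,623. Book value $201,868.
Year 4: DB = ⌊$201,868 × 150%/10⌋ = $30,280; SL = ⌊$172,168/7⌋ = $24,595 → take DB $30,280. Book value $171,588.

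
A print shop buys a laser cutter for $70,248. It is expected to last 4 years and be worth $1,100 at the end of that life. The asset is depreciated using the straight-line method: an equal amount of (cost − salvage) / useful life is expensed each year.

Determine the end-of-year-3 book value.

Depreciable base = $70,248 − $1,100 = $69,148.
Annual expense = $69,148 / 4 = $17,287.
End of year 1: book value $52,961.
End of year 2: book value $35,674.
End of year 3: book value $18,387.

$18,387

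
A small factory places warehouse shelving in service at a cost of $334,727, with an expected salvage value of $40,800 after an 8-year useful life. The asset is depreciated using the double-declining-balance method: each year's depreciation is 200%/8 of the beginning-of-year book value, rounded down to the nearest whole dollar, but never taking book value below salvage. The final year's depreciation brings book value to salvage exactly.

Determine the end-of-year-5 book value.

Depreciable base = $334,727 − $40,800 = $293,927.
Year 1: ⌊$334,727 × 200%/8⌋ = $83,681. Book value $251,046.
Year 2: ⌊$251,046 × 200%/8⌋ = $62,761. Book value $188,285.
Year 3: ⌊$188,285 × 200%/8⌋ = $47,071. Book value $141,214.
Year 4: ⌊$141,214 × 200%/8⌋ = $35,303. Book value $105,911.
Year 5: ⌊$105,911 × 200%/8⌋ = $26,477. Book value $79,434.

$79,434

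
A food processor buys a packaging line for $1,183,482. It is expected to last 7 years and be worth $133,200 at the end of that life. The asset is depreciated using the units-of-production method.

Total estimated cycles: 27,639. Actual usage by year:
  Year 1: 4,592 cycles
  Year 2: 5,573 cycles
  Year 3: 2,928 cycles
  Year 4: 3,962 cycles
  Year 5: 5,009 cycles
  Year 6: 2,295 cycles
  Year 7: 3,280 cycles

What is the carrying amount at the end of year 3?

Depreciable base = $1,183,482 − $133,200 = $1,050,282.
Rate = $1,050,282 / 27,639 cycles = $38 per cycle.
Year 1: 4,592 × $38 = $174,496. Book value $1,008,986.
Year 2: 5,573 × $38 = $211,774. Book value $797,212.
Year 3: 2,928 × $38 = $111,264. Book value $685,948.

$685,948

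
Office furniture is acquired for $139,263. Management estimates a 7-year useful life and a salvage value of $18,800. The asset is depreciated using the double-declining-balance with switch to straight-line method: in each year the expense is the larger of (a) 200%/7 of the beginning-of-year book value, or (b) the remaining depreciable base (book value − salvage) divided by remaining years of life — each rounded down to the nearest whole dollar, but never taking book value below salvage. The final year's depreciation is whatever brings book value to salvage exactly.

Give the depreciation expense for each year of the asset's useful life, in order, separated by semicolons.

Depreciable base = $139,263 − $18,800 = $120,463.
Year 1: DB = ⌊$139,263 × 200%/7⌋ = $39,789; SL = ⌊$120,463/7⌋ = $17,209 → take DB $39,789. Book value $99,474.
Year 2: DB = ⌊$99,474 × 200%/7⌋ = $28,421; SL = ⌊$80,674/6⌋ = $13,445 → take DB $28,421. Book value $71,053.
Year 3: DB = ⌊$71,053 × 200%/7⌋ = $20,300; SL = ⌊$52,253/5⌋ = $10,450 → take DB $20,300. Book value $50,753.
Year 4: DB = ⌊$50,753 × 200%/7⌋ = $14,500; SL = ⌊$31,953/4⌋ = $7,988 → take DB $14,500. Book value $36,253.
Year 5: DB = ⌊$36,253 × 200%/7⌋ = $10,358; SL = ⌊$17,453/3⌋ = $5,817 → take DB $10,358. Book value $25,895.
Year 6: DB = ⌊$25,895 × 200%/7⌋ = $7,398; SL = ⌊$7,095/2⌋ = $3,547 → take DB $7,398, capped at $7,095. Book value $18,800.
Year 7 (final): $18,800 − $18,800 = $0. Book value $18,800.

$39,789; $28,421; $20,300; $14,500; $10,358; $7,095; $0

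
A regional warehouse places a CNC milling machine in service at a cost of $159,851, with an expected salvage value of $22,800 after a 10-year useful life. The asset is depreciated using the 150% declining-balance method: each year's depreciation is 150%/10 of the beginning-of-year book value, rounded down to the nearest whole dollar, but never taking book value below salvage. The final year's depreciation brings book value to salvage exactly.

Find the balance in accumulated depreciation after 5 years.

$88,922

Depreciable base = $159,851 − $22,800 = $137,051.
Year 1: ⌊$159,851 × 150%/10⌋ = $23,977. Book value $135,874.
Year 2: ⌊$135,874 × 150%/10⌋ = $20,381. Book value $115,493.
Year 3: ⌊$115,493 × 150%/10⌋ = $17,323. Book value $98,170.
Year 4: ⌊$98,170 × 150%/10⌋ = $14,725. Book value $83,445.
Year 5: ⌊$83,445 × 150%/10⌋ = $12,516. Book value $70,929.
Accumulated through year 5 = $159,851 − $70,929 = $88,922.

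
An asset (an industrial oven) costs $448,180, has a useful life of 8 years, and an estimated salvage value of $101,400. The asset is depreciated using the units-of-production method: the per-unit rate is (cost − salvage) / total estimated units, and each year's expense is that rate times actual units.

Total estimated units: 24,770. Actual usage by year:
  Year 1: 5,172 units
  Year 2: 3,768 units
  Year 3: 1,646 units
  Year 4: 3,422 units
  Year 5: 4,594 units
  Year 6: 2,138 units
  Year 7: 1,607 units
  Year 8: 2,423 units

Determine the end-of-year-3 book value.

Depreciable base = $448,180 − $101,400 = $346,780.
Rate = $346,780 / 24,770 units = $14 per unit.
Year 1: 5,172 × $14 = $72,408. Book value $375,772.
Year 2: 3,768 × $14 = $52,752. Book value $323,020.
Year 3: 1,646 × $14 = $23,044. Book value $299,976.

$299,976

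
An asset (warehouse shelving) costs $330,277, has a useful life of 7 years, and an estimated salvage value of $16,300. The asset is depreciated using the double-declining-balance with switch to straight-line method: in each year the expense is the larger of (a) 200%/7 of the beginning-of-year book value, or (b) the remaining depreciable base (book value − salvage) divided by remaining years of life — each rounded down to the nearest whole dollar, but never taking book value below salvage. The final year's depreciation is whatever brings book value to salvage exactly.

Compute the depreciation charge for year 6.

Depreciable base = $330,277 − $16,300 = $313,977.
Year 1: DB = ⌊$330,277 × 200%/7⌋ = $94,364; SL = ⌊$313,977/7⌋ = $44,853 → take DB $94,364. Book value $235,913.
Year 2: DB = ⌊$235,913 × 200%/7⌋ = $67,403; SL = ⌊$219,613/6⌋ = $36,602 → take DB $67,403. Book value $168,510.
Year 3: DB = ⌊$168,510 × 200%/7⌋ = $48,145; SL = ⌊$152,210/5⌋ = $30,442 → take DB $48,145. Book value $120,365.
Year 4: DB = ⌊$120,365 × 200%/7⌋ = $34,390; SL = ⌊$104,065/4⌋ = $26,016 → take DB $34,390. Book value $85,975.
Year 5: DB = ⌊$85,975 × 200%/7⌋ = $24,564; SL = ⌊$69,675/3⌋ = $23,225 → take DB $24,564. Book value $61,411.
Year 6: DB = ⌊$61,411 × 200%/7⌋ = $17,546; SL = ⌊$45,111/2⌋ = $22,555 → take SL $22,555. Book value $38,856.

$22,555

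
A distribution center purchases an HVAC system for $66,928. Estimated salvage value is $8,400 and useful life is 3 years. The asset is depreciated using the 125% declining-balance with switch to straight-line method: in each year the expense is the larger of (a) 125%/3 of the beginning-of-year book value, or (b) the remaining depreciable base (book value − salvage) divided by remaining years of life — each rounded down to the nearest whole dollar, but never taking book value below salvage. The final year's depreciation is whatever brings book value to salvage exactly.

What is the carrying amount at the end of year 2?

Depreciable base = $66,928 − $8,400 = $58,528.
Year 1: DB = ⌊$66,928 × 125%/3⌋ = $27,886; SL = ⌊$58,528/3⌋ = $19,509 → take DB $27,886. Book value $39,042.
Year 2: DB = ⌊$39,042 × 125%/3⌋ = $16,267; SL = ⌊$30,642/2⌋ = $15,321 → take DB $16,267. Book value $22,775.

$22,775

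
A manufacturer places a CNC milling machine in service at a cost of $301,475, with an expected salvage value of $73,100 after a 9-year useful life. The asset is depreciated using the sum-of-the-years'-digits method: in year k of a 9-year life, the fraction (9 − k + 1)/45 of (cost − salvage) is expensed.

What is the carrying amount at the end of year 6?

Depreciable base = $301,475 − $73,100 = $228,375.
Sum of the years' digits = 9+8+7+6+5+4+3+2+1 = 45.
Year 1: $228,375 × 9/45 = $45,675. Book value $255,800.
Year 2: $228,375 × 8/45 = $40,600. Book value $215,200.
Year 3: $228,375 × 7/45 = $35,525. Book value $179,675.
Year 4: $228,375 × 6/45 = $30,450. Book value $149,225.
Year 5: $228,375 × 5/45 = $25,375. Book value $123,850.
Year 6: $228,375 × 4/45 = $20,300. Book value $103,550.

$103,550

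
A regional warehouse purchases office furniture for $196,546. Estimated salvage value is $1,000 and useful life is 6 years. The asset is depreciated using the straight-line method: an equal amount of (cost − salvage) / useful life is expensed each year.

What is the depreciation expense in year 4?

$32,591

Depreciable base = $196,546 − $1,000 = $195,546.
Annual expense = $195,546 / 6 = $32,591.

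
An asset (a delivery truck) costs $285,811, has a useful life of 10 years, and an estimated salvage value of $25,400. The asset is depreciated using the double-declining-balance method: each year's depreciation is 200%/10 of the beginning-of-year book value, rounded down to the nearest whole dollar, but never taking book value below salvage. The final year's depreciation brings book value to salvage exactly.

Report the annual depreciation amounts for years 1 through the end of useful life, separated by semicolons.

$57,162; $45,729; $36,584; $29,267; $23,413; $18,731; $14,985; $11,988; $9,590; $12,962

Depreciable base = $285,811 − $25,400 = $260,411.
Year 1: ⌊$285,811 × 200%/10⌋ = $57,162. Book value $228,649.
Year 2: ⌊$228,649 × 200%/10⌋ = $45,729. Book value $182,920.
Year 3: ⌊$182,920 × 200%/10⌋ = $36,584. Book value $146,336.
Year 4: ⌊$146,336 × 200%/10⌋ = $29,267. Book value $117,069.
Year 5: ⌊$117,069 × 200%/10⌋ = $23,413. Book value $93,656.
Year 6: ⌊$93,656 × 200%/10⌋ = $18,731. Book value $74,925.
Year 7: ⌊$74,925 × 200%/10⌋ = $14,985. Book value $59,940.
Year 8: ⌊$59,940 × 200%/10⌋ = $11,988. Book value $47,952.
Year 9: ⌊$47,952 × 200%/10⌋ = $9,590. Book value $38,362.
Year 10 (final): $38,362 − $25,400 = $12,962. Book value $25,400.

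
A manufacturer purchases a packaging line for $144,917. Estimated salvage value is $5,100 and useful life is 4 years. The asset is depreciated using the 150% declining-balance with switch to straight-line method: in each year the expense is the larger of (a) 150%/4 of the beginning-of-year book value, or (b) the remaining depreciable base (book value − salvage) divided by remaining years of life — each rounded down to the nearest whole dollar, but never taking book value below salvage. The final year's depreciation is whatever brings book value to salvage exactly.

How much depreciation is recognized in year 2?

$33,965

Depreciable base = $144,917 − $5,100 = $139,817.
Year 1: DB = ⌊$144,917 × 150%/4⌋ = $54,343; SL = ⌊$139,817/4⌋ = $34,954 → take DB $54,343. Book value $90,574.
Year 2: DB = ⌊$90,574 × 150%/4⌋ = $33,965; SL = ⌊$85,474/3⌋ = $28,491 → take DB $33,965. Book value $56,609.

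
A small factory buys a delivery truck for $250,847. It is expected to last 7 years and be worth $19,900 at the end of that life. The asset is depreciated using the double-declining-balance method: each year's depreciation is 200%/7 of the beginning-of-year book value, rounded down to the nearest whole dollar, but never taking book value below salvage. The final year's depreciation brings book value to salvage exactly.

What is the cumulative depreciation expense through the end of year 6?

$217,530

Depreciable base = $250,847 − $19,900 = $230,947.
Year 1: ⌊$250,847 × 200%/7⌋ = $71,670. Book value $179,177.
Year 2: ⌊$179,177 × 200%/7⌋ = $51,193. Book value $127,984.
Year 3: ⌊$127,984 × 200%/7⌋ = $36,566. Book value $91,418.
Year 4: ⌊$91,418 × 200%/7⌋ = $26,119. Book value $65,299.
Year 5: ⌊$65,299 × 200%/7⌋ = $18,656. Book value $46,643.
Year 6: ⌊$46,643 × 200%/7⌋ = $13,326. Book value $33,317.
Accumulated through year 6 = $250,847 − $33,317 = $217,530.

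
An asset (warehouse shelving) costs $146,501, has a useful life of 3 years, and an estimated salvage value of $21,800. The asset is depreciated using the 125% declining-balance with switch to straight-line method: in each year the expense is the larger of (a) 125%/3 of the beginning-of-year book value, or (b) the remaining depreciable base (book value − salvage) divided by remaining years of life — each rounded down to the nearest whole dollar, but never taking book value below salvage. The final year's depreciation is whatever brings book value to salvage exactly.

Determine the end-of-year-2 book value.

$49,852

Depreciable base = $146,501 − $21,800 = $124,701.
Year 1: DB = ⌊$146,501 × 125%/3⌋ = $61,042; SL = ⌊$124,701/3⌋ = $41,567 → take DB $61,042. Book value $85,459.
Year 2: DB = ⌊$85,459 × 125%/3⌋ = $35,607; SL = ⌊$63,659/2⌋ = $31,829 → take DB $35,607. Book value $49,852.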